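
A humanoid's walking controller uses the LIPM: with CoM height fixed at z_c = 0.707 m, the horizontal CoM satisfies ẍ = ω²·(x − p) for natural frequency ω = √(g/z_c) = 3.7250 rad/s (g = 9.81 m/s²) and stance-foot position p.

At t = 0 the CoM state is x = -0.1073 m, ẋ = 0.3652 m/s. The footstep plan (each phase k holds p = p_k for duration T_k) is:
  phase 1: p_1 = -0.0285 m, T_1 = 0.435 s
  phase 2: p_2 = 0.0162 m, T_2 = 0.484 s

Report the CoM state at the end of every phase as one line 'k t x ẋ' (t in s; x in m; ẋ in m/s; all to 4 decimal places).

phase 1: p=-0.0285, T=0.435, ωT=1.620375, cosh=2.626405, sinh=2.428581; start (x,ẋ)=(-0.107300, 0.365200) → end (x,ẋ)=(0.002638, 0.246302)
phase 2: p=0.0162, T=0.484, ωT=1.802900, cosh=3.116019, sinh=2.951198; start (x,ẋ)=(0.002638, 0.246302) → end (x,ẋ)=(0.169078, 0.618391)

1 0.4350 0.0026 0.2463
2 0.9190 0.1691 0.6184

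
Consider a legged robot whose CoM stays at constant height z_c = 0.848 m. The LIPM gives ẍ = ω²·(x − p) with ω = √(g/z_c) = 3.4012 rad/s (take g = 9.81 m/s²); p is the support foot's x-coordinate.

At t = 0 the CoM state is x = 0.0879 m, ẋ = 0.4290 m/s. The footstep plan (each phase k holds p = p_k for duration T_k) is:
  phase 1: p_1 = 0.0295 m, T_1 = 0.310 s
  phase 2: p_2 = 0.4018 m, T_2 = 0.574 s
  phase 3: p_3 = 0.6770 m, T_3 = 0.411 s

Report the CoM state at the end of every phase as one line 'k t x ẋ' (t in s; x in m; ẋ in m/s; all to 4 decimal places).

1 0.3100 0.2825 0.9408
2 0.8840 0.9279 1.9805
3 1.2950 2.3219 5.8733

phase 1: p=0.0295, T=0.310, ωT=1.054372, cosh=1.609292, sinh=1.260880; start (x,ẋ)=(0.087900, 0.429000) → end (x,ẋ)=(0.282520, 0.940835)
phase 2: p=0.4018, T=0.574, ωT=1.952289, cosh=3.593371, sinh=3.451422; start (x,ẋ)=(0.282520, 0.940835) → end (x,ẋ)=(0.927910, 1.980543)
phase 3: p=0.6770, T=0.411, ωT=1.397893, cosh=2.146891, sinh=1.899774; start (x,ẋ)=(0.927910, 1.980543) → end (x,ẋ)=(2.321928, 5.873268)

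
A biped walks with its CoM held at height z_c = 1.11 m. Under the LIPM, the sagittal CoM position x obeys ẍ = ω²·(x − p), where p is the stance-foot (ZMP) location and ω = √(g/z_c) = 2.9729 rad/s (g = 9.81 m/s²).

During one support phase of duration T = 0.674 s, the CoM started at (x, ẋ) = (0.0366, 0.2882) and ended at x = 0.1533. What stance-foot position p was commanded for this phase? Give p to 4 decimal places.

p = 0.1217

ωT = 2.9729·0.674 = 2.003735; cosh(ωT) = 3.775767, sinh(ωT) = 3.640936
x(T) = p + (x₀−p)·cosh(ωT) + (ẋ₀/ω)·sinh(ωT) ⇒ p·(1 − cosh) = x(T) − x₀·cosh − (ẋ₀/ω)·sinh
numerator   = 0.1533 − (0.0366)·3.775767 − (0.2882/2.9729)·3.640936 = -0.337854
denominator = 1 − 3.775767 = -2.775767
p = -0.337854 / -2.775767 = 0.1217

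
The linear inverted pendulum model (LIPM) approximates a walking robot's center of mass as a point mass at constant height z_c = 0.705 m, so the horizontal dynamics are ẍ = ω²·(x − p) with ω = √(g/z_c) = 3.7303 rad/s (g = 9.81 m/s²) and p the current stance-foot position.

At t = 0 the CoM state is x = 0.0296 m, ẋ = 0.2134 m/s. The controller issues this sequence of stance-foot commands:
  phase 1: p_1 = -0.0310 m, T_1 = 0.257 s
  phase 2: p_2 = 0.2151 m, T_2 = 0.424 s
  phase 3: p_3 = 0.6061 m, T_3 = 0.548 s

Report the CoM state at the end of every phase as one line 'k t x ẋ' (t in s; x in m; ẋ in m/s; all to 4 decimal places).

phase 1: p=-0.0310, T=0.257, ωT=0.958687, cosh=1.495833, sinh=1.112437; start (x,ẋ)=(0.029600, 0.213400) → end (x,ẋ)=(0.123287, 0.570684)
phase 2: p=0.2151, T=0.424, ωT=1.581647, cosh=2.534298, sinh=2.328662; start (x,ẋ)=(0.123287, 0.570684) → end (x,ẋ)=(0.338671, 0.648739)
phase 3: p=0.6061, T=0.548, ωT=2.044204, cosh=3.926247, sinh=3.796764; start (x,ẋ)=(0.338671, 0.648739) → end (x,ẋ)=(0.216405, -1.240507)

1 0.2570 0.1233 0.5707
2 0.6810 0.3387 0.6487
3 1.2290 0.2164 -1.2405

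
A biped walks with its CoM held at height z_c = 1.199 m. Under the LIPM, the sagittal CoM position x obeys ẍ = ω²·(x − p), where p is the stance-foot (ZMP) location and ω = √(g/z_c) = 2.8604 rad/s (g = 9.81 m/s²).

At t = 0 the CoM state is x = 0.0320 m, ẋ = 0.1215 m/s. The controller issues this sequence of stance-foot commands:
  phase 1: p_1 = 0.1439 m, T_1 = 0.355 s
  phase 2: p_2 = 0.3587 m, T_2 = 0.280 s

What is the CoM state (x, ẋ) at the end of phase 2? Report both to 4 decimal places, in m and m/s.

phase 1: p=0.1439, T=0.355, ωT=1.015442, cosh=1.561413, sinh=1.199171; start (x,ẋ)=(0.032000, 0.121500) → end (x,ẋ)=(0.020115, -0.194117)
phase 2: p=0.3587, T=0.280, ωT=0.800912, cosh=1.338245, sinh=0.889326; start (x,ẋ)=(0.020115, -0.194117) → end (x,ẋ)=(-0.154763, -1.121080)

x = -0.1548, ẋ = -1.1211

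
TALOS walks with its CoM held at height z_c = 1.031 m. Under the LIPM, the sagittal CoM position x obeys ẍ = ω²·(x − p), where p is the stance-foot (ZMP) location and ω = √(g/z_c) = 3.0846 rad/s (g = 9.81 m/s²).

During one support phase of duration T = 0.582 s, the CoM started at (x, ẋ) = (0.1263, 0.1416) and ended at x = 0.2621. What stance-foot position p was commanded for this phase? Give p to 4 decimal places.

p = 0.1256

ωT = 3.0846·0.582 = 1.795237; cosh(ωT) = 3.093495, sinh(ωT) = 2.927407
x(T) = p + (x₀−p)·cosh(ωT) + (ẋ₀/ω)·sinh(ωT) ⇒ p·(1 − cosh) = x(T) − x₀·cosh − (ẋ₀/ω)·sinh
numerator   = 0.2621 − (0.1263)·3.093495 − (0.1416/3.0846)·2.927407 = -0.262992
denominator = 1 − 3.093495 = -2.093495
p = -0.262992 / -2.093495 = 0.1256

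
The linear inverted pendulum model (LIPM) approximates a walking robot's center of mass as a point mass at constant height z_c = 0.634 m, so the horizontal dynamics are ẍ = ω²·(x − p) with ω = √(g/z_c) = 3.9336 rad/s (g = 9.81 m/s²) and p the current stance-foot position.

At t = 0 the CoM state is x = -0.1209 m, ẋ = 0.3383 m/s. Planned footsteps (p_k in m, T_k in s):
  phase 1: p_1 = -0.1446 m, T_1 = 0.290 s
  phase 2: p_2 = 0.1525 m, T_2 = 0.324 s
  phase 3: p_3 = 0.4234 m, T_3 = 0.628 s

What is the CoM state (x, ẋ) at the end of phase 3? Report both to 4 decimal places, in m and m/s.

phase 1: p=-0.1446, T=0.290, ωT=1.140744, cosh=1.724338, sinh=1.404757; start (x,ẋ)=(-0.120900, 0.338300) → end (x,ẋ)=(0.017080, 0.714304)
phase 2: p=0.1525, T=0.324, ωT=1.274486, cosh=1.928219, sinh=1.648645; start (x,ẋ)=(0.017080, 0.714304) → end (x,ẋ)=(0.190758, 0.499119)
phase 3: p=0.4234, T=0.628, ωT=2.470301, cosh=5.955281, sinh=5.870722; start (x,ẋ)=(0.190758, 0.499119) → end (x,ẋ)=(-0.217136, -2.400026)

x = -0.2171, ẋ = -2.4000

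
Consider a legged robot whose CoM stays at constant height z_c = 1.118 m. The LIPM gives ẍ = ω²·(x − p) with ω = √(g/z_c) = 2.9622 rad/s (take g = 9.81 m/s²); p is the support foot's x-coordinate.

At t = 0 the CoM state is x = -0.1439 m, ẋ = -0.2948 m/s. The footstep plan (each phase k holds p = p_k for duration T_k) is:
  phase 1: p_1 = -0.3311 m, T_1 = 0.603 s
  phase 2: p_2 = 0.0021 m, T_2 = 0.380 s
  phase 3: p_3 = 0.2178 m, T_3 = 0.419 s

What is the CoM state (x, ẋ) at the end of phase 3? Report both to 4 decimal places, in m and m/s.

phase 1: p=-0.3311, T=0.603, ωT=1.786207, cosh=3.067185, sinh=2.899590; start (x,ẋ)=(-0.143900, -0.294800) → end (x,ẋ)=(-0.045492, 0.703686)
phase 2: p=0.0021, T=0.380, ωT=1.125636, cosh=1.703311, sinh=1.378865; start (x,ẋ)=(-0.045492, 0.703686) → end (x,ẋ)=(0.248592, 1.004208)
phase 3: p=0.2178, T=0.419, ωT=1.241162, cosh=1.874339, sinh=1.585291; start (x,ẋ)=(0.248592, 1.004208) → end (x,ẋ)=(0.812941, 2.026826)

x = 0.8129, ẋ = 2.0268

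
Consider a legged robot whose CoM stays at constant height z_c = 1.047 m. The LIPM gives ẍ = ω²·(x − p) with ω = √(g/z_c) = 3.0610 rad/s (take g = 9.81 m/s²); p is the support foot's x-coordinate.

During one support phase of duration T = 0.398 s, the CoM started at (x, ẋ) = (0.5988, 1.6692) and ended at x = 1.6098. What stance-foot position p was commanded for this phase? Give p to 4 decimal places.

p = 0.3964

ωT = 3.0610·0.398 = 1.218278; cosh(ωT) = 1.838550, sinh(ωT) = 1.542811
x(T) = p + (x₀−p)·cosh(ωT) + (ẋ₀/ω)·sinh(ωT) ⇒ p·(1 − cosh) = x(T) − x₀·cosh − (ẋ₀/ω)·sinh
numerator   = 1.6098 − (0.5988)·1.838550 − (1.6692/3.0610)·1.542811 = -0.332437
denominator = 1 − 1.838550 = -0.838550
p = -0.332437 / -0.838550 = 0.3964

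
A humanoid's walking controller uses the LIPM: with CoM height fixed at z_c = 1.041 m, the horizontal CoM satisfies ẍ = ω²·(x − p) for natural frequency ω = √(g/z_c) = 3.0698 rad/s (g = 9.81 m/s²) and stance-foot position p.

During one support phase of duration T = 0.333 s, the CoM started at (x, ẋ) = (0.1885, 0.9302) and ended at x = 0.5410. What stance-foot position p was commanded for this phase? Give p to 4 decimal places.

ωT = 3.0698·0.333 = 1.022243; cosh(ωT) = 1.569605, sinh(ωT) = 1.209818
x(T) = p + (x₀−p)·cosh(ωT) + (ẋ₀/ω)·sinh(ωT) ⇒ p·(1 − cosh) = x(T) − x₀·cosh − (ẋ₀/ω)·sinh
numerator   = 0.5410 − (0.1885)·1.569605 − (0.9302/3.0698)·1.209818 = -0.121465
denominator = 1 − 1.569605 = -0.569605
p = -0.121465 / -0.569605 = 0.2132

p = 0.2132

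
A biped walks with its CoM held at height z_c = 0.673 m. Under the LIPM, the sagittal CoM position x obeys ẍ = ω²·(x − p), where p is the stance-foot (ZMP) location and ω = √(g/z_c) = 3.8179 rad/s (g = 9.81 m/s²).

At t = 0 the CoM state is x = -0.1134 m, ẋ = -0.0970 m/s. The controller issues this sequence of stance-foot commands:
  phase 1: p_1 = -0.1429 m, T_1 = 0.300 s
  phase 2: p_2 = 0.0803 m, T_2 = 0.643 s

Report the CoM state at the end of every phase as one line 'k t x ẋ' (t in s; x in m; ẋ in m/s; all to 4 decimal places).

phase 1: p=-0.1429, T=0.300, ωT=1.145370, cosh=1.730855, sinh=1.412749; start (x,ẋ)=(-0.113400, -0.097000) → end (x,ẋ)=(-0.127733, -0.008778)
phase 2: p=0.0803, T=0.643, ωT=2.454910, cosh=5.865626, sinh=5.779755; start (x,ẋ)=(-0.127733, -0.008778) → end (x,ẋ)=(-1.153232, -4.642053)

1 0.3000 -0.1277 -0.0088
2 0.9430 -1.1532 -4.6421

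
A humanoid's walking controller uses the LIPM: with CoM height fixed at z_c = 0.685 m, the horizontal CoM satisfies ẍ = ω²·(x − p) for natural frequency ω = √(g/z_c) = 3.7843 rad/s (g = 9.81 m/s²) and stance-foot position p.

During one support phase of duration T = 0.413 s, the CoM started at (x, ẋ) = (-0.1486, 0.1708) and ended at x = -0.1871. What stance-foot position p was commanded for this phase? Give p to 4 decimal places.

p = -0.0537

ωT = 3.7843·0.413 = 1.562916; cosh(ωT) = 2.491121, sinh(ωT) = 2.281597
x(T) = p + (x₀−p)·cosh(ωT) + (ẋ₀/ω)·sinh(ωT) ⇒ p·(1 − cosh) = x(T) − x₀·cosh − (ẋ₀/ω)·sinh
numerator   = -0.1871 − (-0.1486)·2.491121 − (0.1708/3.7843)·2.281597 = 0.080103
denominator = 1 − 2.491121 = -1.491121
p = 0.080103 / -1.491121 = -0.0537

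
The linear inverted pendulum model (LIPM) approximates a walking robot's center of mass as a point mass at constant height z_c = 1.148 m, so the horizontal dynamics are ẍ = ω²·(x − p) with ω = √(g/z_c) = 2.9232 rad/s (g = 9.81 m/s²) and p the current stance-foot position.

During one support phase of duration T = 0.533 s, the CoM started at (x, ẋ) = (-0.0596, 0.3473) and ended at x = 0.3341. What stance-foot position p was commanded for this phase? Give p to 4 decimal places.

p = -0.1434

ωT = 2.9232·0.533 = 1.558066; cosh(ωT) = 2.480084, sinh(ωT) = 2.269541
x(T) = p + (x₀−p)·cosh(ωT) + (ẋ₀/ω)·sinh(ωT) ⇒ p·(1 − cosh) = x(T) − x₀·cosh − (ẋ₀/ω)·sinh
numerator   = 0.3341 − (-0.0596)·2.480084 − (0.3473/2.9232)·2.269541 = 0.212273
denominator = 1 − 2.480084 = -1.480084
p = 0.212273 / -1.480084 = -0.1434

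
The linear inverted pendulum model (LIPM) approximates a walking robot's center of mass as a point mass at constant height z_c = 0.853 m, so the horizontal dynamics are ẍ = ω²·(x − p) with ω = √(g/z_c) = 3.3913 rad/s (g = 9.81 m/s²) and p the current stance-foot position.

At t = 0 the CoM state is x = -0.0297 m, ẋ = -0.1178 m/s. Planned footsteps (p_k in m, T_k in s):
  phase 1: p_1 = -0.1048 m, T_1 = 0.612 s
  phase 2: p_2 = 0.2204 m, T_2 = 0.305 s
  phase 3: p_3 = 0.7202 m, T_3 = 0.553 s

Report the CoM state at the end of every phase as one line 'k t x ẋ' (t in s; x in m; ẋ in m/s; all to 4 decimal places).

phase 1: p=-0.1048, T=0.612, ωT=2.075476, cosh=4.046916, sinh=3.921419; start (x,ẋ)=(-0.029700, -0.117800) → end (x,ẋ)=(0.062909, 0.522006)
phase 2: p=0.2204, T=0.305, ωT=1.034347, cosh=1.584363, sinh=1.228904; start (x,ẋ)=(0.062909, 0.522006) → end (x,ẋ)=(0.160037, 0.170691)
phase 3: p=0.7202, T=0.553, ωT=1.875389, cosh=3.338325, sinh=3.185030; start (x,ẋ)=(0.160037, 0.170691) → end (x,ẋ)=(-0.989498, -5.480720)

1 0.6120 0.0629 0.5220
2 0.9170 0.1600 0.1707
3 1.4700 -0.9895 -5.4807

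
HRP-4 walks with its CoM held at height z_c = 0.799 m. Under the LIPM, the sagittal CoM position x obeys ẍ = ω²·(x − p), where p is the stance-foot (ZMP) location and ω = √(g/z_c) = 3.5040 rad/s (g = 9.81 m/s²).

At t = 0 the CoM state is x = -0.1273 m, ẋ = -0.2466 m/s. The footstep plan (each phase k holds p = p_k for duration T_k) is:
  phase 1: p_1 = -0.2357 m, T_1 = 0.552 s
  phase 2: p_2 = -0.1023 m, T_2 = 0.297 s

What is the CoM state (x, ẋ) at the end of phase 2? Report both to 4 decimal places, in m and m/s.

x = 0.0623, ẋ = 0.7097

phase 1: p=-0.2357, T=0.552, ωT=1.934208, cosh=3.531551, sinh=3.387012; start (x,ẋ)=(-0.127300, -0.246600) → end (x,ẋ)=(-0.091247, 0.415621)
phase 2: p=-0.1023, T=0.297, ωT=1.040688, cosh=1.592188, sinh=1.238976; start (x,ẋ)=(-0.091247, 0.415621) → end (x,ẋ)=(0.062258, 0.709733)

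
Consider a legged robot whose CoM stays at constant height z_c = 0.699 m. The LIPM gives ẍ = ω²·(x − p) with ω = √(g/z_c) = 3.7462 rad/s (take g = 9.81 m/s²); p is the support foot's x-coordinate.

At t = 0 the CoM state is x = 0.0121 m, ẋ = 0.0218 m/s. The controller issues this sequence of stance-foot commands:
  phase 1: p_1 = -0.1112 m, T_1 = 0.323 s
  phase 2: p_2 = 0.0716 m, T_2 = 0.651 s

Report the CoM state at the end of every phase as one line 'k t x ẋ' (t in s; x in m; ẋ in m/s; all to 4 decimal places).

1 0.3230 0.1228 0.7455
2 0.9740 1.4987 5.3946

phase 1: p=-0.1112, T=0.323, ωT=1.210023, cosh=1.825875, sinh=1.527685; start (x,ẋ)=(0.012100, 0.021800) → end (x,ẋ)=(0.122820, 0.745452)
phase 2: p=0.0716, T=0.651, ωT=2.438776, cosh=5.773138, sinh=5.685871; start (x,ẋ)=(0.122820, 0.745452) → end (x,ẋ)=(1.498727, 5.394611)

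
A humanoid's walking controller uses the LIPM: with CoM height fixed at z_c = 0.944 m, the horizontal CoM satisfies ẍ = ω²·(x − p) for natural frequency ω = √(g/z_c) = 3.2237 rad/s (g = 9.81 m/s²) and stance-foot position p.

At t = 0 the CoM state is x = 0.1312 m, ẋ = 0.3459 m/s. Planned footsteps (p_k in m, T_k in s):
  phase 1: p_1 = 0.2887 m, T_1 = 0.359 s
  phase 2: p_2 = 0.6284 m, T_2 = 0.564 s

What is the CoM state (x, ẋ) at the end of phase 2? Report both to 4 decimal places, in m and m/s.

x = -0.9442, ẋ = -4.8484

phase 1: p=0.2887, T=0.359, ωT=1.157308, cosh=1.747845, sinh=1.433514; start (x,ẋ)=(0.131200, 0.345900) → end (x,ẋ)=(0.167229, -0.123262)
phase 2: p=0.6284, T=0.564, ωT=1.818167, cosh=3.161439, sinh=2.999116; start (x,ẋ)=(0.167229, -0.123262) → end (x,ẋ)=(-0.944239, -4.848401)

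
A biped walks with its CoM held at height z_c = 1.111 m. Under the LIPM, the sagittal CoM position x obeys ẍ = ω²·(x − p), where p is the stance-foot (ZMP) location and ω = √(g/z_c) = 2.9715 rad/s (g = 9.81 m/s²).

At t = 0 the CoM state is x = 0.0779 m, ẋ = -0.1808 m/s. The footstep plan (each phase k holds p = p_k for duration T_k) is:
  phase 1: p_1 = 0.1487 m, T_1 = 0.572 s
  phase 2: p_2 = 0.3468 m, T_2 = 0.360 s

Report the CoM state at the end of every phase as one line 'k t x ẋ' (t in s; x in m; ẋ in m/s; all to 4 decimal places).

1 0.5720 -0.2124 -1.0676
2 0.9320 -1.0260 -3.8756

phase 1: p=0.1487, T=0.572, ωT=1.699698, cosh=2.827517, sinh=2.644778; start (x,ẋ)=(0.077900, -0.180800) → end (x,ẋ)=(-0.212409, -1.067629)
phase 2: p=0.3468, T=0.360, ωT=1.069740, cosh=1.628860, sinh=1.285762; start (x,ẋ)=(-0.212409, -1.067629) → end (x,ẋ)=(-1.026034, -3.875555)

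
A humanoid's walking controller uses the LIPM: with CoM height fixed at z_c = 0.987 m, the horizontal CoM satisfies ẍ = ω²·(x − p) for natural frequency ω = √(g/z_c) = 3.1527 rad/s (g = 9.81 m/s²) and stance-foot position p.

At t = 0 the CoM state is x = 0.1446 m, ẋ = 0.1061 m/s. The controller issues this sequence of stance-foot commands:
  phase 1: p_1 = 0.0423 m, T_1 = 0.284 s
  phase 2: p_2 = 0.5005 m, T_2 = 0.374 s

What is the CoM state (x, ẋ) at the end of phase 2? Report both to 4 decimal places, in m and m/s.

phase 1: p=0.0423, T=0.284, ωT=0.895367, cosh=1.428346, sinh=1.019888; start (x,ẋ)=(0.144600, 0.106100) → end (x,ẋ)=(0.222743, 0.480483)
phase 2: p=0.5005, T=0.374, ωT=1.179110, cosh=1.779515, sinh=1.471963; start (x,ẋ)=(0.222743, 0.480483) → end (x,ẋ)=(0.230559, -0.433949)

x = 0.2306, ẋ = -0.4339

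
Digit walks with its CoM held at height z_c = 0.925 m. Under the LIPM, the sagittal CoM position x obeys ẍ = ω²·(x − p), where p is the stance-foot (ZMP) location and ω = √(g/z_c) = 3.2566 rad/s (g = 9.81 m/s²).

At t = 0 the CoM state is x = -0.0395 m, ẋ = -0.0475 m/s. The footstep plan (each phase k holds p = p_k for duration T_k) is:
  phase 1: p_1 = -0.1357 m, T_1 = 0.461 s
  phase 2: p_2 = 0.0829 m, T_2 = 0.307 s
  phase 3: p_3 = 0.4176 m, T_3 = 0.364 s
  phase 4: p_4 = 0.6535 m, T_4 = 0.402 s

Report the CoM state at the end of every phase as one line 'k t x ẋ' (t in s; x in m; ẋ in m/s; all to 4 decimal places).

phase 1: p=-0.1357, T=0.461, ωT=1.501293, cosh=2.355164, sinh=2.132322; start (x,ẋ)=(-0.039500, -0.047500) → end (x,ẋ)=(0.059765, 0.556154)
phase 2: p=0.0829, T=0.307, ωT=0.999776, cosh=1.542818, sinh=1.174856; start (x,ẋ)=(0.059765, 0.556154) → end (x,ẋ)=(0.247846, 0.769530)
phase 3: p=0.4176, T=0.364, ωT=1.185402, cosh=1.788813, sinh=1.483190; start (x,ẋ)=(0.247846, 0.769530) → end (x,ẋ)=(0.464418, 0.556608)
phase 4: p=0.6535, T=0.402, ωT=1.309153, cosh=1.986543, sinh=1.716494; start (x,ẋ)=(0.464418, 0.556608) → end (x,ẋ)=(0.571258, 0.048768)

1 0.4610 0.0598 0.5562
2 0.7680 0.2478 0.7695
3 1.1320 0.4644 0.5566
4 1.5340 0.5713 0.0488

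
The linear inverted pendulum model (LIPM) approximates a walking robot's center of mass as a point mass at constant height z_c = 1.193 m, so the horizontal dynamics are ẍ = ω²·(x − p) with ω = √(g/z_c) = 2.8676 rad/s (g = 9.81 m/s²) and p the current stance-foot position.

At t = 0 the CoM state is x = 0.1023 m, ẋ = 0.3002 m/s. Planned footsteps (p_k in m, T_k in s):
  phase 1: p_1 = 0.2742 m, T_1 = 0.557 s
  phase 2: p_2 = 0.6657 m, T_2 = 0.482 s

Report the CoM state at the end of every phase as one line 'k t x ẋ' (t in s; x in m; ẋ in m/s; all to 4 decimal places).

phase 1: p=0.2742, T=0.557, ωT=1.597253, cosh=2.570949, sinh=2.368497; start (x,ẋ)=(0.102300, 0.300200) → end (x,ẋ)=(0.080204, -0.395729)
phase 2: p=0.6657, T=0.482, ωT=1.382183, cosh=2.117310, sinh=1.866280; start (x,ẋ)=(0.080204, -0.395729) → end (x,ẋ)=(-0.831522, -3.971303)

1 0.5570 0.0802 -0.3957
2 1.0390 -0.8315 -3.9713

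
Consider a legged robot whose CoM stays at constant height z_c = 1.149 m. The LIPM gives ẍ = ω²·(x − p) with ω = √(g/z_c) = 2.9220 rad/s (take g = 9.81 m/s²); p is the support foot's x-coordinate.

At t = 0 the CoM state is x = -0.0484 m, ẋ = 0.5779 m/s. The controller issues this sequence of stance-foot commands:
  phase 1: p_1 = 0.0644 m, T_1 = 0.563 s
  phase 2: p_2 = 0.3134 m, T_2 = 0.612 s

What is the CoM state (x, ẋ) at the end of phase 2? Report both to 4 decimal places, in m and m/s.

phase 1: p=0.0644, T=0.563, ωT=1.645086, cosh=2.687226, sinh=2.494230; start (x,ẋ)=(-0.048400, 0.577900) → end (x,ẋ)=(0.254578, 0.730846)
phase 2: p=0.3134, T=0.612, ωT=1.788264, cosh=3.073157, sinh=2.905907; start (x,ẋ)=(0.254578, 0.730846) → end (x,ẋ)=(0.859453, 1.746546)

x = 0.8595, ẋ = 1.7465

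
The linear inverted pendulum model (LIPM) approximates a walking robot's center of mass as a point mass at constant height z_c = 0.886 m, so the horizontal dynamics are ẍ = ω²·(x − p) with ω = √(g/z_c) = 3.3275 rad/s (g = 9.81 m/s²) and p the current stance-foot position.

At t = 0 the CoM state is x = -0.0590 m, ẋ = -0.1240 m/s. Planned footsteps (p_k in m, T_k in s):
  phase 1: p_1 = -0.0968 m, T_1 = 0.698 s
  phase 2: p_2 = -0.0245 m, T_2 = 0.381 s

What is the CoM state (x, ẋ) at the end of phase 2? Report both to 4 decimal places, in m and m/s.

x = -0.1524, ẋ = -0.3647

phase 1: p=-0.0968, T=0.698, ωT=2.322595, cosh=5.150067, sinh=5.052048; start (x,ẋ)=(-0.059000, -0.124000) → end (x,ẋ)=(-0.090393, -0.003164)
phase 2: p=-0.0245, T=0.381, ωT=1.267778, cosh=1.917202, sinh=1.635745; start (x,ẋ)=(-0.090393, -0.003164) → end (x,ẋ)=(-0.152386, -0.364719)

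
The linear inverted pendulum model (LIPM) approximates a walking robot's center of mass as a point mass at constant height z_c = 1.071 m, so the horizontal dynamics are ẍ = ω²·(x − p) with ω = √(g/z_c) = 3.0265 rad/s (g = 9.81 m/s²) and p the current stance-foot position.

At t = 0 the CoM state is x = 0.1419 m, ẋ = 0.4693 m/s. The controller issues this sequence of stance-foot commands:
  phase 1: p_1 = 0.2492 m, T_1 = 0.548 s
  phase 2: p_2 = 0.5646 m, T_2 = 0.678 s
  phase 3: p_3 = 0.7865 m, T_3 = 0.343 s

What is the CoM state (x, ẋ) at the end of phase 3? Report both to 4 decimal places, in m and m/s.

phase 1: p=0.2492, T=0.548, ωT=1.658522, cosh=2.720982, sinh=2.530562; start (x,ẋ)=(0.141900, 0.469300) → end (x,ẋ)=(0.349637, 0.455173)
phase 2: p=0.5646, T=0.678, ωT=2.051967, cosh=3.955839, sinh=3.827357; start (x,ẋ)=(0.349637, 0.455173) → end (x,ẋ)=(0.289859, -0.689434)
phase 3: p=0.7865, T=0.343, ωT=1.038090, cosh=1.588974, sinh=1.234843; start (x,ẋ)=(0.289859, -0.689434) → end (x,ẋ)=(-0.283946, -2.951567)

x = -0.2839, ẋ = -2.9516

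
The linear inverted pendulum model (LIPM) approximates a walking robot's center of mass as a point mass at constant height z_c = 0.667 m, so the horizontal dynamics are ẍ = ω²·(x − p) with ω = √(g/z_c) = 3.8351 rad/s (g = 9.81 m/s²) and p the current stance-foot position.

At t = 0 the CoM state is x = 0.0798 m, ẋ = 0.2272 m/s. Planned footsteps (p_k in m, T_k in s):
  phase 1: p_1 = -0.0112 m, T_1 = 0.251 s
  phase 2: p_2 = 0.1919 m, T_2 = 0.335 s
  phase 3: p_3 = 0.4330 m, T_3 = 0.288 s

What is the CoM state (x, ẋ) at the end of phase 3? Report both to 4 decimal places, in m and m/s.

phase 1: p=-0.0112, T=0.251, ωT=0.962610, cosh=1.500208, sinh=1.118314; start (x,ẋ)=(0.079800, 0.227200) → end (x,ẋ)=(0.191570, 0.731132)
phase 2: p=0.1919, T=0.335, ωT=1.284759, cosh=1.945256, sinh=1.668539; start (x,ẋ)=(0.191570, 0.731132) → end (x,ẋ)=(0.509353, 1.420130)
phase 3: p=0.4330, T=0.288, ωT=1.104509, cosh=1.674558, sinh=1.343184; start (x,ẋ)=(0.509353, 1.420130) → end (x,ẋ)=(1.058236, 2.771403)

x = 1.0582, ẋ = 2.7714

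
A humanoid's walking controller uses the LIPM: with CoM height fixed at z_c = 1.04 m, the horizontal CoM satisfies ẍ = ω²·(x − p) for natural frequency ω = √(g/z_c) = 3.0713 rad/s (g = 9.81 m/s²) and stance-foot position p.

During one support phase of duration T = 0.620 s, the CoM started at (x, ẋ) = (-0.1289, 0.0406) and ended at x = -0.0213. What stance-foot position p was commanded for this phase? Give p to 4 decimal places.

p = -0.1553

ωT = 3.0713·0.620 = 1.904206; cosh(ωT) = 3.431508, sinh(ωT) = 3.282567
x(T) = p + (x₀−p)·cosh(ωT) + (ẋ₀/ω)·sinh(ωT) ⇒ p·(1 − cosh) = x(T) − x₀·cosh − (ẋ₀/ω)·sinh
numerator   = -0.0213 − (-0.1289)·3.431508 − (0.0406/3.0713)·3.282567 = 0.377629
denominator = 1 − 3.431508 = -2.431508
p = 0.377629 / -2.431508 = -0.1553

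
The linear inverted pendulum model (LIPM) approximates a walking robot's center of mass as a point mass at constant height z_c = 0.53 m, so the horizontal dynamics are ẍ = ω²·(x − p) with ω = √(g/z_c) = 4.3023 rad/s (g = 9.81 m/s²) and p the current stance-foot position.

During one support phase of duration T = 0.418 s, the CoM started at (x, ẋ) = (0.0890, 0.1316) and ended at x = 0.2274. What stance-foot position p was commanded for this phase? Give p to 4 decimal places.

ωT = 4.3023·0.418 = 1.798361; cosh(ωT) = 3.102656, sinh(ωT) = 2.937086
x(T) = p + (x₀−p)·cosh(ωT) + (ẋ₀/ω)·sinh(ωT) ⇒ p·(1 − cosh) = x(T) − x₀·cosh − (ẋ₀/ω)·sinh
numerator   = 0.2274 − (0.0890)·3.102656 − (0.1316/4.3023)·2.937086 = -0.138577
denominator = 1 − 3.102656 = -2.102656
p = -0.138577 / -2.102656 = 0.0659

p = 0.0659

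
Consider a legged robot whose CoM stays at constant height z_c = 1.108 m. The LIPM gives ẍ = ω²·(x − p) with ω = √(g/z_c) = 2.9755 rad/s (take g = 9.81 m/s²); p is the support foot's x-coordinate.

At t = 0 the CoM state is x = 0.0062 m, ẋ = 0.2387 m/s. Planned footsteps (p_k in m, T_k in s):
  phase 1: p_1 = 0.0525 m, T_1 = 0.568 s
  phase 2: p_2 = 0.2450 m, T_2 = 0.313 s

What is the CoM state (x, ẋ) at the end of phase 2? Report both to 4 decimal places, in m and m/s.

x = 0.1915, ẋ = 0.0939

phase 1: p=0.0525, T=0.568, ωT=1.690084, cosh=2.802220, sinh=2.617716; start (x,ẋ)=(0.006200, 0.238700) → end (x,ẋ)=(0.132755, 0.308259)
phase 2: p=0.2450, T=0.313, ωT=0.931331, cosh=1.465957, sinh=1.071929; start (x,ẋ)=(0.132755, 0.308259) → end (x,ẋ)=(0.191504, 0.093886)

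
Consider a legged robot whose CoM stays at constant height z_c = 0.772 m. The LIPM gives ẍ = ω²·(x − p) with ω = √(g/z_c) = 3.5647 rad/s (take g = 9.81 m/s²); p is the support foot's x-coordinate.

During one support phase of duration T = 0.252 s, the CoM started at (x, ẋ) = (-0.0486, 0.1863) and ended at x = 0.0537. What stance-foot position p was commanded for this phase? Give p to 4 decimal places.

ωT = 3.5647·0.252 = 0.898304; cosh(ωT) = 1.431348, sinh(ωT) = 1.024088
x(T) = p + (x₀−p)·cosh(ωT) + (ẋ₀/ω)·sinh(ωT) ⇒ p·(1 − cosh) = x(T) − x₀·cosh − (ẋ₀/ω)·sinh
numerator   = 0.0537 − (-0.0486)·1.431348 − (0.1863/3.5647)·1.024088 = 0.069742
denominator = 1 − 1.431348 = -0.431348
p = 0.069742 / -0.431348 = -0.1617

p = -0.1617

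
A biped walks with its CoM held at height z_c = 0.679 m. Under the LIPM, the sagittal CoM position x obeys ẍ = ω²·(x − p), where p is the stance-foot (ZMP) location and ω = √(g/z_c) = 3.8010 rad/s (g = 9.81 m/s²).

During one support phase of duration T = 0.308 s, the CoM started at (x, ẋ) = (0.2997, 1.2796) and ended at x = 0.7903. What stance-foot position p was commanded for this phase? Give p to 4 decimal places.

ωT = 3.8010·0.308 = 1.170708; cosh(ωT) = 1.767211, sinh(ωT) = 1.457064
x(T) = p + (x₀−p)·cosh(ωT) + (ẋ₀/ω)·sinh(ωT) ⇒ p·(1 − cosh) = x(T) − x₀·cosh − (ẋ₀/ω)·sinh
numerator   = 0.7903 − (0.2997)·1.767211 − (1.2796/3.8010)·1.457064 = -0.229851
denominator = 1 − 1.767211 = -0.767211
p = -0.229851 / -0.767211 = 0.2996

p = 0.2996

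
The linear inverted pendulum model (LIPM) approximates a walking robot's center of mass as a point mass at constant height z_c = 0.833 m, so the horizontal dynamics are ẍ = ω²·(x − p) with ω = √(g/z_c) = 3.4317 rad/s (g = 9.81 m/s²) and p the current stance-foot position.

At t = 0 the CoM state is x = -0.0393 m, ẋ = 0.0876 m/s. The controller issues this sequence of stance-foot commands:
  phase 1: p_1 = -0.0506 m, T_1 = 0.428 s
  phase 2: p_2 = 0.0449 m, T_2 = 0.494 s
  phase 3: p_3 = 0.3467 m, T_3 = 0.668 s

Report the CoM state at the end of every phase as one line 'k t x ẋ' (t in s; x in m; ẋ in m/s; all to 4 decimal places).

phase 1: p=-0.0506, T=0.428, ωT=1.468768, cosh=2.287044, sinh=2.056835; start (x,ẋ)=(-0.039300, 0.087600) → end (x,ẋ)=(0.027748, 0.280105)
phase 2: p=0.0449, T=0.494, ωT=1.695260, cosh=2.815806, sinh=2.632255; start (x,ẋ)=(0.027748, 0.280105) → end (x,ẋ)=(0.211455, 0.633785)
phase 3: p=0.3467, T=0.668, ωT=2.292376, cosh=4.999725, sinh=4.898699; start (x,ẋ)=(0.211455, 0.633785) → end (x,ẋ)=(0.575231, 0.895167)

1 0.4280 0.0277 0.2801
2 0.9220 0.2115 0.6338
3 1.5900 0.5752 0.8952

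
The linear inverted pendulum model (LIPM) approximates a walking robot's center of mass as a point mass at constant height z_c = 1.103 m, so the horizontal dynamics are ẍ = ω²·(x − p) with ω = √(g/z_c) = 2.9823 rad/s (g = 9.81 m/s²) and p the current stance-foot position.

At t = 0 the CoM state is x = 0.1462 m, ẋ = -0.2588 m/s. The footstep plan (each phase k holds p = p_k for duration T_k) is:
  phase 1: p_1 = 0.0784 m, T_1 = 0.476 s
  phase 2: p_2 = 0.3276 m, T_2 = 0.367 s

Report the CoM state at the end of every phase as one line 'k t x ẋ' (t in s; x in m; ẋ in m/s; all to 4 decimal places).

phase 1: p=0.0784, T=0.476, ωT=1.419575, cosh=2.188589, sinh=1.946772; start (x,ẋ)=(0.146200, -0.258800) → end (x,ẋ)=(0.057848, -0.172770)
phase 2: p=0.3276, T=0.367, ωT=1.094504, cosh=1.661203, sinh=1.326498; start (x,ẋ)=(0.057848, -0.172770) → end (x,ẋ)=(-0.197359, -1.354148)

1 0.4760 0.0578 -0.1728
2 0.8430 -0.1974 -1.3541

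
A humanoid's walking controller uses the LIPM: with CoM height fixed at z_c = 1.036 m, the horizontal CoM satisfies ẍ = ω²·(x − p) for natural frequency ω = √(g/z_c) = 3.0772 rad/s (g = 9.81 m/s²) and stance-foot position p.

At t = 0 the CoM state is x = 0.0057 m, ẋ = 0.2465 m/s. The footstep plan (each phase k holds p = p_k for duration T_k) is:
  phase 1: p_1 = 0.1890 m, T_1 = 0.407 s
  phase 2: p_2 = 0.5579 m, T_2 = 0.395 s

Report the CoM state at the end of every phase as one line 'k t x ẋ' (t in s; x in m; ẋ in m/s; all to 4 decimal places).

1 0.4070 -0.0292 -0.4397
2 0.8020 -0.7387 -3.5844

phase 1: p=0.1890, T=0.407, ωT=1.252420, cosh=1.892307, sinh=1.606495; start (x,ẋ)=(0.005700, 0.246500) → end (x,ẋ)=(-0.029171, -0.439691)
phase 2: p=0.5579, T=0.395, ωT=1.215494, cosh=1.834261, sinh=1.537698; start (x,ẋ)=(-0.029171, -0.439691) → end (x,ẋ)=(-0.738658, -3.584413)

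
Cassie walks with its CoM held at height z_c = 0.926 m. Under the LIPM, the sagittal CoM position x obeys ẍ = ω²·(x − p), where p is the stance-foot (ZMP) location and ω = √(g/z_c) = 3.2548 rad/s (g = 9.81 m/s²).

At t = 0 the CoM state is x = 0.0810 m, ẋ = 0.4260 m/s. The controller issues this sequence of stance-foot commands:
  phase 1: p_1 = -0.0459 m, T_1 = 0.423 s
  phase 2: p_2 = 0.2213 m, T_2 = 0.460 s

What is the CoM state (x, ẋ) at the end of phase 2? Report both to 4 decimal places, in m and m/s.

x = 1.8766, ẋ = 5.5829

phase 1: p=-0.0459, T=0.423, ωT=1.376780, cosh=2.107257, sinh=1.854867; start (x,ẋ)=(0.081000, 0.426000) → end (x,ẋ)=(0.464283, 1.663815)
phase 2: p=0.2213, T=0.460, ωT=1.497208, cosh=2.346474, sinh=2.122720; start (x,ẋ)=(0.464283, 1.663815) → end (x,ẋ)=(1.876562, 5.582873)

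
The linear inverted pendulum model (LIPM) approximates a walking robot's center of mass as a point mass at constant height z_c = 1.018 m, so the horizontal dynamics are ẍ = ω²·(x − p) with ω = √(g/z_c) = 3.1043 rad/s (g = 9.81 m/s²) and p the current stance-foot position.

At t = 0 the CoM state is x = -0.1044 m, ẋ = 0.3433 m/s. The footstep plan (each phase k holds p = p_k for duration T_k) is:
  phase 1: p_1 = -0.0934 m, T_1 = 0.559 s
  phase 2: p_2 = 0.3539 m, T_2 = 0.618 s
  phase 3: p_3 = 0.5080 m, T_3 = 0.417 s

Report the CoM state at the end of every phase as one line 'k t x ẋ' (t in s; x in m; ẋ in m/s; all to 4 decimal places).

1 0.5590 0.1782 0.9098
2 1.1770 0.7194 1.3482
3 1.5940 1.6555 3.7519

phase 1: p=-0.0934, T=0.559, ωT=1.735304, cosh=2.923498, sinh=2.747152; start (x,ẋ)=(-0.104400, 0.343300) → end (x,ẋ)=(0.178245, 0.909829)
phase 2: p=0.3539, T=0.618, ωT=1.918457, cosh=3.478639, sinh=3.331806; start (x,ẋ)=(0.178245, 0.909829) → end (x,ẋ)=(0.719368, 1.348181)
phase 3: p=0.5080, T=0.417, ωT=1.294493, cosh=1.961591, sinh=1.687555; start (x,ẋ)=(0.719368, 1.348181) → end (x,ẋ)=(1.655513, 3.751866)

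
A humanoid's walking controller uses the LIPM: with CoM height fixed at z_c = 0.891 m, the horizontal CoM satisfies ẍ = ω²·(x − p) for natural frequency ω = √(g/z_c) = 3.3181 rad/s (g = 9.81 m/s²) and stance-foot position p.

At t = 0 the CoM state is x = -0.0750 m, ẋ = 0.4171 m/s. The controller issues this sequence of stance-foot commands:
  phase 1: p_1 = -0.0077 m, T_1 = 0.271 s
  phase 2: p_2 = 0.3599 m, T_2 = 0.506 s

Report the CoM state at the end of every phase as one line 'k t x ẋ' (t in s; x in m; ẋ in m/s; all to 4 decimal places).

1 0.2710 0.0248 0.3684
2 0.7770 -0.2822 -1.8544

phase 1: p=-0.0077, T=0.271, ωT=0.899205, cosh=1.432271, sinh=1.025378; start (x,ẋ)=(-0.075000, 0.417100) → end (x,ẋ)=(0.024803, 0.368425)
phase 2: p=0.3599, T=0.506, ωT=1.678959, cosh=2.773270, sinh=2.586702; start (x,ẋ)=(0.024803, 0.368425) → end (x,ẋ)=(-0.282201, -1.854376)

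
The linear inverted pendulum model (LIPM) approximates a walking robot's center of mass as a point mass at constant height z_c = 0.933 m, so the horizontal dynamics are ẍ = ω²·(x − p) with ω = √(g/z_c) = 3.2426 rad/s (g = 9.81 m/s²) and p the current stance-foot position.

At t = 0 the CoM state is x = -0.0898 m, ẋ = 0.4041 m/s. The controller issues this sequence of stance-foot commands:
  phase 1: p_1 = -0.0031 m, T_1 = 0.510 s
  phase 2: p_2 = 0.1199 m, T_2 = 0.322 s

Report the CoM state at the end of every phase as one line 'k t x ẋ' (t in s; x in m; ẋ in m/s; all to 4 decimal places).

1 0.5100 0.0758 0.3869
2 0.8320 0.1979 0.4396

phase 1: p=-0.0031, T=0.510, ωT=1.653726, cosh=2.708876, sinh=2.517541; start (x,ẋ)=(-0.089800, 0.404100) → end (x,ẋ)=(0.075782, 0.386892)
phase 2: p=0.1199, T=0.322, ωT=1.044117, cosh=1.596446, sinh=1.244444; start (x,ẋ)=(0.075782, 0.386892) → end (x,ẋ)=(0.197949, 0.439626)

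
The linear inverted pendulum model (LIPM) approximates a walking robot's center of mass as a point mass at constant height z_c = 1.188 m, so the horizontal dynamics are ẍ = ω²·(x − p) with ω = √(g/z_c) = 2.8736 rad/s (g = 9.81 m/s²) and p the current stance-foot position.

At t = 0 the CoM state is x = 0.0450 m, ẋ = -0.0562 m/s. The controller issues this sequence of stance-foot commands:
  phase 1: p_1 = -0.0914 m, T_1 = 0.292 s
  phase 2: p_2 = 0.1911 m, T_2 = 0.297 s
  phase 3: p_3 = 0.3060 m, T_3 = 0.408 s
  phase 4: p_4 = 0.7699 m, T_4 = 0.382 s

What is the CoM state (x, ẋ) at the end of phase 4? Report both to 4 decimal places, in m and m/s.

phase 1: p=-0.0914, T=0.292, ωT=0.839091, cosh=1.373183, sinh=0.941080; start (x,ẋ)=(0.045000, -0.056200) → end (x,ẋ)=(0.077497, 0.291692)
phase 2: p=0.1911, T=0.297, ωT=0.853459, cosh=1.386847, sinh=0.960908; start (x,ẋ)=(0.077497, 0.291692) → end (x,ẋ)=(0.131090, 0.090844)
phase 3: p=0.3060, T=0.408, ωT=1.172429, cosh=1.769721, sinh=1.460107; start (x,ẋ)=(0.131090, 0.090844) → end (x,ẋ)=(0.042616, -0.573114)
phase 4: p=0.7699, T=0.382, ωT=1.097715, cosh=1.665471, sinh=1.331839; start (x,ẋ)=(0.042616, -0.573114) → end (x,ẋ)=(-0.706993, -3.737944)

x = -0.7070, ẋ = -3.7379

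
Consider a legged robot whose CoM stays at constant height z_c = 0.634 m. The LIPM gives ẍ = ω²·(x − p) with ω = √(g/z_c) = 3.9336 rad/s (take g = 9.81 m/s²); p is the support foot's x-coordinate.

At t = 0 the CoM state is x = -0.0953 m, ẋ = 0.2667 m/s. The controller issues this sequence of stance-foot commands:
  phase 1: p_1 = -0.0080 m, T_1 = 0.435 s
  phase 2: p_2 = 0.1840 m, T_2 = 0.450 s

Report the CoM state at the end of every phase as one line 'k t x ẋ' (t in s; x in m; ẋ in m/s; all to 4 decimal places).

1 0.4350 -0.0760 -0.1572
2 0.8850 -0.7153 -3.3900

phase 1: p=-0.0080, T=0.435, ωT=1.711116, cosh=2.857900, sinh=2.677236; start (x,ẋ)=(-0.095300, 0.266700) → end (x,ẋ)=(-0.075977, -0.157170)
phase 2: p=0.1840, T=0.450, ωT=1.770120, cosh=3.020935, sinh=2.850623; start (x,ẋ)=(-0.075977, -0.157170) → end (x,ẋ)=(-0.715272, -3.389973)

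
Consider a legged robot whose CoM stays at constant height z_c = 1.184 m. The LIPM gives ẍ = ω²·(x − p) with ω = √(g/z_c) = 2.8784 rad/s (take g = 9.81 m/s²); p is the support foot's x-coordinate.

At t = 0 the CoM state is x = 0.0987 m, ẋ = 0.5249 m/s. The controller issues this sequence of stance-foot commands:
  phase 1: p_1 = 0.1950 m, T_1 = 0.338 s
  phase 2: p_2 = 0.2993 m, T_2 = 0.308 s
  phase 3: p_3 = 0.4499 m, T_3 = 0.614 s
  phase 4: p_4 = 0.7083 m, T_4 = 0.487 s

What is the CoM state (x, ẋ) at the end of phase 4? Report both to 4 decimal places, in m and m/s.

phase 1: p=0.1950, T=0.338, ωT=0.972899, cosh=1.511795, sinh=1.133809; start (x,ẋ)=(0.098700, 0.524900) → end (x,ẋ)=(0.256174, 0.479261)
phase 2: p=0.2993, T=0.308, ωT=0.886547, cosh=1.419406, sinh=1.007330; start (x,ẋ)=(0.256174, 0.479261) → end (x,ẋ)=(0.405809, 0.555220)
phase 3: p=0.4499, T=0.614, ωT=1.767338, cosh=3.013015, sinh=2.842228; start (x,ẋ)=(0.405809, 0.555220) → end (x,ẋ)=(0.865296, 1.312176)
phase 4: p=0.7083, T=0.487, ωT=1.401781, cosh=2.154293, sinh=1.908135; start (x,ẋ)=(0.865296, 1.312176) → end (x,ẋ)=(1.916378, 3.689095)

x = 1.9164, ẋ = 3.6891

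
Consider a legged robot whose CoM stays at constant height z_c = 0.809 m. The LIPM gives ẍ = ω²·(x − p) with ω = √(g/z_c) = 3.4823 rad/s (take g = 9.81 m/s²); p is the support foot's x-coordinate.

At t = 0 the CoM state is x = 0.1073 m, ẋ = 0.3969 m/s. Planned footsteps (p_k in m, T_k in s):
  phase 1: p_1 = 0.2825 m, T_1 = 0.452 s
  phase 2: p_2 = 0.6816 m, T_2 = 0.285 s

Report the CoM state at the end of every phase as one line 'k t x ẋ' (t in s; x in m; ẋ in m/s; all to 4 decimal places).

phase 1: p=0.2825, T=0.452, ωT=1.574000, cosh=2.516563, sinh=2.309348; start (x,ẋ)=(0.107300, 0.396900) → end (x,ẋ)=(0.104809, -0.410107)
phase 2: p=0.6816, T=0.285, ωT=0.992455, cosh=1.534258, sinh=1.163593; start (x,ẋ)=(0.104809, -0.410107) → end (x,ẋ)=(-0.340381, -2.966354)

1 0.4520 0.1048 -0.4101
2 0.7370 -0.3404 -2.9664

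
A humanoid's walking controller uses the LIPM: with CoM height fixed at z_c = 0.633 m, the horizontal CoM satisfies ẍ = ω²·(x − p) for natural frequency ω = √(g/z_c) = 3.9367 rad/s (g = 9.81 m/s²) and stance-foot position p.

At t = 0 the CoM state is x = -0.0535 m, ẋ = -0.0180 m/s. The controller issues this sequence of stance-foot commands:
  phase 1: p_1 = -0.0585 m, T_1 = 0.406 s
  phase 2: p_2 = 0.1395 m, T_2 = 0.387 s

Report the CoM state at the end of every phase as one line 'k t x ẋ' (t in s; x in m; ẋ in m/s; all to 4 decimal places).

phase 1: p=-0.0585, T=0.406, ωT=1.598300, cosh=2.573430, sinh=2.371190; start (x,ẋ)=(-0.053500, -0.018000) → end (x,ẋ)=(-0.056475, 0.000352)
phase 2: p=0.1395, T=0.387, ωT=1.523503, cosh=2.403108, sinh=2.185161; start (x,ẋ)=(-0.056475, 0.000352) → end (x,ẋ)=(-0.331253, -1.684994)

1 0.4060 -0.0565 0.0004
2 0.7930 -0.3313 -1.6850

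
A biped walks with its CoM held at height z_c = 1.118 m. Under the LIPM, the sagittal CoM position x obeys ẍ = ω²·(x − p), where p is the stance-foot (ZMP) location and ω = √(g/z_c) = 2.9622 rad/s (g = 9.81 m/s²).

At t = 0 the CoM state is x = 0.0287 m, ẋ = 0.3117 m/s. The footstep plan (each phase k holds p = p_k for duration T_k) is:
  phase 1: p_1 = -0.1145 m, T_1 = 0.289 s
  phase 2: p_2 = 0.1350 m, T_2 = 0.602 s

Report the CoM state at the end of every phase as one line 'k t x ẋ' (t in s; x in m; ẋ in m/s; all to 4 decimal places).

phase 1: p=-0.1145, T=0.289, ωT=0.856076, cosh=1.389366, sinh=0.964540; start (x,ẋ)=(0.028700, 0.311700) → end (x,ẋ)=(0.185952, 0.842211)
phase 2: p=0.1350, T=0.602, ωT=1.783244, cosh=3.058609, sinh=2.890517; start (x,ẋ)=(0.185952, 0.842211) → end (x,ẋ)=(1.112671, 3.012256)

1 0.2890 0.1860 0.8422
2 0.8910 1.1127 3.0123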